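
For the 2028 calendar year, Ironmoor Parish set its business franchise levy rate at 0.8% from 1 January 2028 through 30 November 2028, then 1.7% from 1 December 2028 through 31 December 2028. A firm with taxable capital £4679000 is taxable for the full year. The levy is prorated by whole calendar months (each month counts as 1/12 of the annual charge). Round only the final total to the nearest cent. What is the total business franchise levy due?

£40941.25

1 January – 30 November 2028: 11 months at 0.8% → £4679000 × 0.8% × 11/12 = £34312.6667
1 December – 31 December 2028: 1 month at 1.7% → £4679000 × 1.7% × 1/12 = £6628.5833
Total = £40941.2500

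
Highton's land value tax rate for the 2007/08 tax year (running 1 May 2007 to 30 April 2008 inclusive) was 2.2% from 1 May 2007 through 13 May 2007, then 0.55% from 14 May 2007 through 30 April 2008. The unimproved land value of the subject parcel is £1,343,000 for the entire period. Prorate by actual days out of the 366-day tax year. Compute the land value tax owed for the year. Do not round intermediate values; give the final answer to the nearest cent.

1 May – 13 May 2007: 13 days at 2.2% → £1,343,000 × 2.2% × 13/366 = £1,049.4481
14 May 2007 – 30 April 2008: 353 days at 0.55% → £1,343,000 × 0.55% × 353/366 = £7,124.1380
Total = £8,173.5861

£8,173.59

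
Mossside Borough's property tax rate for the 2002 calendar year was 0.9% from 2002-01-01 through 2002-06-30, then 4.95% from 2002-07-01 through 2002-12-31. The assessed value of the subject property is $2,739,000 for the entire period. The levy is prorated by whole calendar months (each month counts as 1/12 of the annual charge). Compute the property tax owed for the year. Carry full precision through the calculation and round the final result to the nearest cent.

$80,115.75

2002-01-01 to 2002-06-30: 6 months at 0.9% → $2,739,000 × 0.9% × 6/12 = $12,325.5000
2002-07-01 to 2002-12-31: 6 months at 4.95% → $2,739,000 × 4.95% × 6/12 = $67,790.2500
Total = $80,115.7500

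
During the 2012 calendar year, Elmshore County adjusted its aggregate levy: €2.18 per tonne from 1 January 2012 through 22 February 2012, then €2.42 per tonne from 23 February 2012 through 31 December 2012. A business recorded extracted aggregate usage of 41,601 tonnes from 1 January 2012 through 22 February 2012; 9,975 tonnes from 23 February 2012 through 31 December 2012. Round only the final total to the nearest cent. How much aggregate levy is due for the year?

1 January – 22 February 2012: 41,601 tonnes at €2.18/tonne → €90,690.18
23 February – 31 December 2012: 9,975 tonnes at €2.42/tonne → €24,139.50

€114,829.68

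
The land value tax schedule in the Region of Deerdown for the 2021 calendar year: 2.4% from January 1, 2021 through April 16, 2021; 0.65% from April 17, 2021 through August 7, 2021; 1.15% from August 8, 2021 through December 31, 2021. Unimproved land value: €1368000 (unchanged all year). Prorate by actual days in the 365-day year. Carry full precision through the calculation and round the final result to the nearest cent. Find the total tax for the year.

January 1 – April 16, 2021: 106 days at 2.4% → €1368000 × 2.4% × 106/365 = €9534.7726
April 17 – August 7, 2021: 113 days at 0.65% → €1368000 × 0.65% × 113/365 = €2752.8658
August 8 – December 31, 2021: 146 days at 1.15% → €1368000 × 1.15% × 146/365 = €6292.8000
Total = €18580.4384

€18580.44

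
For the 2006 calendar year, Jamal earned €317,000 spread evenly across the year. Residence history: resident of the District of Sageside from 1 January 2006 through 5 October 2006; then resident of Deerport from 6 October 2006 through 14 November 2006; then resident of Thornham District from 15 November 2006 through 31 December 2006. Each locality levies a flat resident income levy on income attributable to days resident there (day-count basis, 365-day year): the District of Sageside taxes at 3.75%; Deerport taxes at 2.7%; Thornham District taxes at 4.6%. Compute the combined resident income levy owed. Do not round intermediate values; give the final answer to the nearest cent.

The District of Sageside, 1 January – 5 October 2006: 278 days → €317,000 × 3.75% × 278/365 = €9,054.0411
Deerport, 6 October – 14 November 2006: 40 days → €317,000 × 2.7% × 40/365 = €937.9726
Thornham District, 15 November – 31 December 2006: 47 days → €317,000 × 4.6% × 47/365 = €1,877.6822
Total = €11,869.6959

€11,869.70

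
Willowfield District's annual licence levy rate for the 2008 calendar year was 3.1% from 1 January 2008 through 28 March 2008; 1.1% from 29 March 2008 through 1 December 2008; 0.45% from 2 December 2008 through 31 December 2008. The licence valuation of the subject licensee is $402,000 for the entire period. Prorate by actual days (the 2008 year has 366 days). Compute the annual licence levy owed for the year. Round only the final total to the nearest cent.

$6,140.93

1 January – 28 March 2008: 88 days at 3.1% → $402,000 × 3.1% × 88/366 = $2,996.3279
29 March – 1 December 2008: 248 days at 1.1% → $402,000 × 1.1% × 248/366 = $2,996.3279
2 December – 31 December 2008: 30 days at 0.45% → $402,000 × 0.45% × 30/366 = $148.2787
Total = $6,140.9344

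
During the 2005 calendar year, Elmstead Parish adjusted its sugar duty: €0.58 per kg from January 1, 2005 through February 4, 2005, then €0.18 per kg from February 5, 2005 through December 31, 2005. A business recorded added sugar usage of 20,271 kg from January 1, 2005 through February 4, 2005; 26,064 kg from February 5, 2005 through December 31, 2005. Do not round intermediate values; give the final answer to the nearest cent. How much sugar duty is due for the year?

€16,448.70

January 1 – February 4, 2005: 20,271 kg at €0.58/kg → €11,757.18
February 5 – December 31, 2005: 26,064 kg at €0.18/kg → €4,691.52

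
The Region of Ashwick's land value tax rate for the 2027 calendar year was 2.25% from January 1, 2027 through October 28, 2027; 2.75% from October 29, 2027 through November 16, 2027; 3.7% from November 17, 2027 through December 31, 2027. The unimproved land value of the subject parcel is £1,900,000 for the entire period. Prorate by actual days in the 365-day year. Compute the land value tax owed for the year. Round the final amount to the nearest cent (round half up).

£46,641.10

January 1 – October 28, 2027: 301 days at 2.25% → £1,900,000 × 2.25% × 301/365 = £35,254.1096
October 29 – November 16, 2027: 19 days at 2.75% → £1,900,000 × 2.75% × 19/365 = £2,719.8630
November 17 – December 31, 2027: 45 days at 3.7% → £1,900,000 × 3.7% × 45/365 = £8,667.1233
Total = £46,641.0959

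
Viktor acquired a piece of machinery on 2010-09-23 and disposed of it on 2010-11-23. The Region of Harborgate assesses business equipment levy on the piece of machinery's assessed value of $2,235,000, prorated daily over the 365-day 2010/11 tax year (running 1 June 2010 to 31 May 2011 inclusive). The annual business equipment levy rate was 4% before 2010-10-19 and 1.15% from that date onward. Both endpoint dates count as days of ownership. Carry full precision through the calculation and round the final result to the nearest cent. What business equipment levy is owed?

$8,903.26

2010-09-23 to 2010-10-18: 26 days at 4% → $2,235,000 × 4% × 26/365 = $6,368.2192
2010-10-19 to 2010-11-23: 36 days at 1.15% → $2,235,000 × 1.15% × 36/365 = $2,535.0411
Total = $8,903.2603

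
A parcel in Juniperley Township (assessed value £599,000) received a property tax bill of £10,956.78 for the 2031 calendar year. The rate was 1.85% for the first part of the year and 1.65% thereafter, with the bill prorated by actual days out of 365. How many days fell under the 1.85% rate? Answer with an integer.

Let d = days at the first rate; then 365 − d days at the second rate.
£599,000 × [1.85%·d + 1.65%·(365−d)] / 365 = £10,956.78
Solving gives d = 327, so the new rate took effect on November 24, 2031.

327 days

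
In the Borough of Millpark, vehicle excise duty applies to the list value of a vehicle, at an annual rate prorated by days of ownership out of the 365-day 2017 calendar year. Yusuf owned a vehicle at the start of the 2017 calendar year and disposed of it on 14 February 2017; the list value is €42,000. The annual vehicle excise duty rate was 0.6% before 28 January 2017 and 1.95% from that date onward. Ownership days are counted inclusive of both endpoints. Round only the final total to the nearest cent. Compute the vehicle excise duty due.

1 January – 27 January 2017: 27 days at 0.6% → €42,000 × 0.6% × 27/365 = €18.6411
28 January – 14 February 2017: 18 days at 1.95% → €42,000 × 1.95% × 18/365 = €40.3890
Total = €59.0301

€59.03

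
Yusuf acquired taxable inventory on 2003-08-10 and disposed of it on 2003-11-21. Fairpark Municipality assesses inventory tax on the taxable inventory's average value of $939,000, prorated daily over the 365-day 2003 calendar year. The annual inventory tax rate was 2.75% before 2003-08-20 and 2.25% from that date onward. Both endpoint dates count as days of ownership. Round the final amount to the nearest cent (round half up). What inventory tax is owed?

2003-08-10 to 2003-08-19: 10 days at 2.75% → $939,000 × 2.75% × 10/365 = $707.4658
2003-08-20 to 2003-11-21: 94 days at 2.25% → $939,000 × 2.25% × 94/365 = $5,441.0548
Total = $6,148.5205

$6,148.52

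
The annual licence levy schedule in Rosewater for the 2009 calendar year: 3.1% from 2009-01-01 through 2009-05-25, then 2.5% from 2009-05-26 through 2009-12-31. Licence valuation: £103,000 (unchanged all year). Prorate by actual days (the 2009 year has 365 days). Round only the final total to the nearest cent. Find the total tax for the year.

2009-01-01 to 2009-05-25: 145 days at 3.1% → £103,000 × 3.1% × 145/365 = £1,268.4521
2009-05-26 to 2009-12-31: 220 days at 2.5% → £103,000 × 2.5% × 220/365 = £1,552.0548
Total = £2,820.5068

£2,820.51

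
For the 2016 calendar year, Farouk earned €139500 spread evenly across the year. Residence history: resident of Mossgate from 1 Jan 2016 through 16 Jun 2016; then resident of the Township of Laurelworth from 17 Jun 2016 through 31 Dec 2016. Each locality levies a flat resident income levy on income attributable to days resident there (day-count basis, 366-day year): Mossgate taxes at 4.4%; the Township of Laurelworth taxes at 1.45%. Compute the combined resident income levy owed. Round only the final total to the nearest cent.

€3911.72

Mossgate, 1 Jan – 16 Jun 2016: 168 days → €139500 × 4.4% × 168/366 = €2817.4426
The Township of Laurelworth, 17 Jun – 31 Dec 2016: 198 days → €139500 × 1.45% × 198/366 = €1094.2746
Total = €3911.7172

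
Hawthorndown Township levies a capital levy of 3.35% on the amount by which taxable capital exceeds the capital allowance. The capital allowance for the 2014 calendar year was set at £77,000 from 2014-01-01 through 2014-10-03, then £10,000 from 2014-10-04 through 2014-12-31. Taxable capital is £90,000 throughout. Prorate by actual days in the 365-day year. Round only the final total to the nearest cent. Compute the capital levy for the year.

2014-01-01 to 2014-10-03: 276 days, exemption £77,000 → (£90,000 − £77,000) × 3.35% × 276/365 = £329.3096
2014-10-04 to 2014-12-31: 89 days, exemption £10,000 → (£90,000 − £10,000) × 3.35% × 89/365 = £653.4795
Total = £982.7890

£982.79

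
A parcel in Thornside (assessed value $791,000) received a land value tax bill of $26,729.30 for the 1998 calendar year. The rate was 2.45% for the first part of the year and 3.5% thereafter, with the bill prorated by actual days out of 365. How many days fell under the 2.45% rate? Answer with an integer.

Let d = days at the first rate; then 365 − d days at the second rate.
$791,000 × [2.45%·d + 3.5%·(365−d)] / 365 = $26,729.30
Solving gives d = 42, so the new rate took effect on February 12, 1998.

42 days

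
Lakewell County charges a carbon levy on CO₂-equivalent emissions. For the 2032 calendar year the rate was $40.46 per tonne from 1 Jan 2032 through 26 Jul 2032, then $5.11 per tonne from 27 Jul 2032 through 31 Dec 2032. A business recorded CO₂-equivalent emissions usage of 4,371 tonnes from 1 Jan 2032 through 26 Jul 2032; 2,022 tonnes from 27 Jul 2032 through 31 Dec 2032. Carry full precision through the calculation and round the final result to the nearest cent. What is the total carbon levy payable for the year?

$187,183.08

1 Jan – 26 Jul 2032: 4,371 tonnes at $40.46/tonne → $176,850.66
27 Jul – 31 Dec 2032: 2,022 tonnes at $5.11/tonne → $10,332.42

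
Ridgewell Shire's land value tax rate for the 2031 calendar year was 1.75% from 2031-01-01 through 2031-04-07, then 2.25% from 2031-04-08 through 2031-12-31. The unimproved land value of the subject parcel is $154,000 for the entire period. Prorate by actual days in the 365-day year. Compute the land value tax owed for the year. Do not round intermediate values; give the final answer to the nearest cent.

2031-01-01 to 2031-04-07: 97 days at 1.75% → $154,000 × 1.75% × 97/365 = $716.2055
2031-04-08 to 2031-12-31: 268 days at 2.25% → $154,000 × 2.25% × 268/365 = $2,544.1644
Total = $3,260.3699

$3,260.37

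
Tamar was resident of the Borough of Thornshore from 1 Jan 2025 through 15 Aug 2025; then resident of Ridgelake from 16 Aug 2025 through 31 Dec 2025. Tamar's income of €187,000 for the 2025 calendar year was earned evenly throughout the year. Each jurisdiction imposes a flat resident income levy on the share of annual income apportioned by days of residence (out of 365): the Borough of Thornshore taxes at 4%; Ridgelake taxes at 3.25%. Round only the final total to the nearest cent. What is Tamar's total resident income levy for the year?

The Borough of Thornshore, 1 Jan – 15 Aug 2025: 227 days → €187,000 × 4% × 227/365 = €4,651.9452
Ridgelake, 16 Aug – 31 Dec 2025: 138 days → €187,000 × 3.25% × 138/365 = €2,297.7945
Total = €6,949.7397

€6,949.74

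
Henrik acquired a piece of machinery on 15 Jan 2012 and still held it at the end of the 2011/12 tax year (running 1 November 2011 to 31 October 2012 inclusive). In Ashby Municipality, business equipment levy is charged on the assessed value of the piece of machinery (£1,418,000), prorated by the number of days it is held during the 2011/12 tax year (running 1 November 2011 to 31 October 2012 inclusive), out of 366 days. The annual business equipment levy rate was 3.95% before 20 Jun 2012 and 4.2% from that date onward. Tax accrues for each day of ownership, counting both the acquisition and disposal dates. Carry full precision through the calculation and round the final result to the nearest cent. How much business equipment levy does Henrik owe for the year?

£45,831.23

15 Jan – 19 Jun 2012: 157 days at 3.95% → £1,418,000 × 3.95% × 157/366 = £24,026.5765
20 Jun – 31 Oct 2012: 134 days at 4.2% → £1,418,000 × 4.2% × 134/366 = £21,804.6557
Total = £45,831.2322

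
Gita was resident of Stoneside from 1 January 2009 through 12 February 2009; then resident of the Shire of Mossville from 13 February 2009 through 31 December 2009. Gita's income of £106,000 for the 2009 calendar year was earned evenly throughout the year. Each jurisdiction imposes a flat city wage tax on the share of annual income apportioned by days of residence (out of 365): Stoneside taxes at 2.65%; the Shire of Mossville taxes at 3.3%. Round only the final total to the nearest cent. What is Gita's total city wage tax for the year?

Stoneside, 1 January – 12 February 2009: 43 days → £106,000 × 2.65% × 43/365 = £330.9233
The Shire of Mossville, 13 February – 31 December 2009: 322 days → £106,000 × 3.3% × 322/365 = £3,085.9068
Total = £3,416.8301

£3,416.83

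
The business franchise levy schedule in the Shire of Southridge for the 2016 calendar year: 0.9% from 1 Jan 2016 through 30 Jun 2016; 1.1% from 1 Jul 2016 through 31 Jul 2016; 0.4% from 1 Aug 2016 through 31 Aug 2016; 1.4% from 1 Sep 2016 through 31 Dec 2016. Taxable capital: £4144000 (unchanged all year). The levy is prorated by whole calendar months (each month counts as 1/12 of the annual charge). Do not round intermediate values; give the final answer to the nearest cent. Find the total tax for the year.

£43166.67

1 Jan – 30 Jun 2016: 6 months at 0.9% → £4144000 × 0.9% × 6/12 = £18648.0000
1 Jul – 31 Jul 2016: 1 month at 1.1% → £4144000 × 1.1% × 1/12 = £3798.6667
1 Aug – 31 Aug 2016: 1 month at 0.4% → £4144000 × 0.4% × 1/12 = £1381.3333
1 Sep – 31 Dec 2016: 4 months at 1.4% → £4144000 × 1.4% × 4/12 = £19338.6667
Total = £43166.6667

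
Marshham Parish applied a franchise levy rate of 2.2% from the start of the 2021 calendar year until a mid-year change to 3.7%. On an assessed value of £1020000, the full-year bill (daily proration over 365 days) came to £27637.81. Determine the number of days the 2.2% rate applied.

241 days

Let d = days at the first rate; then 365 − d days at the second rate.
£1020000 × [2.2%·d + 3.7%·(365−d)] / 365 = £27637.81
Solving gives d = 241, so the new rate took effect on 30 Aug 2021.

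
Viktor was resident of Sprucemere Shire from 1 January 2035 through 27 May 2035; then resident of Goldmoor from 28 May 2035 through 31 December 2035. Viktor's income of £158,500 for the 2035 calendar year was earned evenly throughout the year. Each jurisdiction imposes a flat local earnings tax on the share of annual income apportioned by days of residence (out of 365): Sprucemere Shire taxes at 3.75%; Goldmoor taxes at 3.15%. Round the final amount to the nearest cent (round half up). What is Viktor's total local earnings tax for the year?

£5,375.76

Sprucemere Shire, 1 January – 27 May 2035: 147 days → £158,500 × 3.75% × 147/365 = £2,393.7842
Goldmoor, 28 May – 31 December 2035: 218 days → £158,500 × 3.15% × 218/365 = £2,981.9712
Total = £5,375.7555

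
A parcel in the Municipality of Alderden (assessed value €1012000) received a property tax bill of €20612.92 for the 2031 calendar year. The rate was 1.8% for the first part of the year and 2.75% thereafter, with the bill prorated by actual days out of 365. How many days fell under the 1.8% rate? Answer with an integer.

274 days

Let d = days at the first rate; then 365 − d days at the second rate.
€1012000 × [1.8%·d + 2.75%·(365−d)] / 365 = €20612.92
Solving gives d = 274, so the new rate took effect on 2 October 2031.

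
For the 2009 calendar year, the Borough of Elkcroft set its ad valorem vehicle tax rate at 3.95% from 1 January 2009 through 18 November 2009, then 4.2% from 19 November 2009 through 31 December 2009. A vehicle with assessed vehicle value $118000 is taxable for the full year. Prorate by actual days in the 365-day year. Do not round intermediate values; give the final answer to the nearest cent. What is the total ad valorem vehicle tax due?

$4695.75

1 January – 18 November 2009: 322 days at 3.95% → $118000 × 3.95% × 322/365 = $4111.8959
19 November – 31 December 2009: 43 days at 4.2% → $118000 × 4.2% × 43/365 = $583.8575
Total = $4695.7534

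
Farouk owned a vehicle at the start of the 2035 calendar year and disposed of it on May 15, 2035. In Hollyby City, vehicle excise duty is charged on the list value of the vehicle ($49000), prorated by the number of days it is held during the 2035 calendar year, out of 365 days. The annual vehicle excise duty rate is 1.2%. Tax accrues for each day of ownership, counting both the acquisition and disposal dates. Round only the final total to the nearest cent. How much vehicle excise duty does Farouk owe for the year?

Days held (January 1 – May 15, 2035): 135 out of 365
Tax = $49000 × 1.2% × 135/365 = $217.4795

$217.48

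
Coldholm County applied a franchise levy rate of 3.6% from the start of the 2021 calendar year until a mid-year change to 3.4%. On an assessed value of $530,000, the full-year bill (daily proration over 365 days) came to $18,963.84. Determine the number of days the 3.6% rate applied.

Let d = days at the first rate; then 365 − d days at the second rate.
$530,000 × [3.6%·d + 3.4%·(365−d)] / 365 = $18,963.84
Solving gives d = 325, so the new rate took effect on November 22, 2021.

325 days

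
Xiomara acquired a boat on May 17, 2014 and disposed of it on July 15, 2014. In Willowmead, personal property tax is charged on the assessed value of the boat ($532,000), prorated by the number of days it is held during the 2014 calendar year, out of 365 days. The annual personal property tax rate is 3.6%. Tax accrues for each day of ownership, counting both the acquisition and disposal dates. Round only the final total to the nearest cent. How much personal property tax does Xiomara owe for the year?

Days held (May 17 – July 15, 2014): 60 out of 365
Tax = $532,000 × 3.6% × 60/365 = $3,148.2740

$3,148.27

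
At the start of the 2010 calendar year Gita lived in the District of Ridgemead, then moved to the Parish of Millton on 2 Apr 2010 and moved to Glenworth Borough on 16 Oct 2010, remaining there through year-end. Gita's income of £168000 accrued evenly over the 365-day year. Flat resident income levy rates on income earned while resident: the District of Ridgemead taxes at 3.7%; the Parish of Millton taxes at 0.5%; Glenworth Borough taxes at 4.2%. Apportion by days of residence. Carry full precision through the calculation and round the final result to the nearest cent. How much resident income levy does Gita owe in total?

The District of Ridgemead, 1 Jan – 1 Apr 2010: 91 days → £168000 × 3.7% × 91/365 = £1549.7425
The Parish of Millton, 2 Apr – 15 Oct 2010: 197 days → £168000 × 0.5% × 197/365 = £453.3699
Glenworth Borough, 16 Oct – 31 Dec 2010: 77 days → £168000 × 4.2% × 77/365 = £1488.5260
Total = £3491.6384

£3491.64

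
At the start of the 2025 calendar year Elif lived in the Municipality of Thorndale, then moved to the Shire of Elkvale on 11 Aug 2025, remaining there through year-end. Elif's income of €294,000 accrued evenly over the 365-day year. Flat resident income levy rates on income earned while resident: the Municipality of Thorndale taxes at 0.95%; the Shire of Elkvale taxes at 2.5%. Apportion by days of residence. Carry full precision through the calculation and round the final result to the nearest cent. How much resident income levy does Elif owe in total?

€4,578.35

The Municipality of Thorndale, 1 Jan – 10 Aug 2025: 222 days → €294,000 × 0.95% × 222/365 = €1,698.7562
The Shire of Elkvale, 11 Aug – 31 Dec 2025: 143 days → €294,000 × 2.5% × 143/365 = €2,879.5890
Total = €4,578.3452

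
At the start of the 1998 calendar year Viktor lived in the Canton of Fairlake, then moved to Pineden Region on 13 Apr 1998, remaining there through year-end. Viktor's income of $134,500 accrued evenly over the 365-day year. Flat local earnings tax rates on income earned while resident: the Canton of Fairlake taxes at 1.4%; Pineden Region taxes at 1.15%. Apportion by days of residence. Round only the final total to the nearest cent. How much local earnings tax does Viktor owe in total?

The Canton of Fairlake, 1 Jan – 12 Apr 1998: 102 days → $134,500 × 1.4% × 102/365 = $526.2082
Pineden Region, 13 Apr – 31 Dec 1998: 263 days → $134,500 × 1.15% × 263/365 = $1,114.5075
Total = $1,640.7158

$1,640.72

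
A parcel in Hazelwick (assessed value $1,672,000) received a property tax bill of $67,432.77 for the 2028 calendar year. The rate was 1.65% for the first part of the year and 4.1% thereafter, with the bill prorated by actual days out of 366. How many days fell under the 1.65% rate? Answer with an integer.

10 days

Let d = days at the first rate; then 366 − d days at the second rate.
$1,672,000 × [1.65%·d + 4.1%·(366−d)] / 366 = $67,432.77
Solving gives d = 10, so the new rate took effect on January 11, 2028.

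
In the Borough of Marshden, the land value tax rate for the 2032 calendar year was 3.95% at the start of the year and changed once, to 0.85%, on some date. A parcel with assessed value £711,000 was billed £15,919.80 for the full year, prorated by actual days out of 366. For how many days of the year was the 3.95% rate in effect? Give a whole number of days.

164 days

Let d = days at the first rate; then 366 − d days at the second rate.
£711,000 × [3.95%·d + 0.85%·(366−d)] / 366 = £15,919.80
Solving gives d = 164, so the new rate took effect on 13 June 2032.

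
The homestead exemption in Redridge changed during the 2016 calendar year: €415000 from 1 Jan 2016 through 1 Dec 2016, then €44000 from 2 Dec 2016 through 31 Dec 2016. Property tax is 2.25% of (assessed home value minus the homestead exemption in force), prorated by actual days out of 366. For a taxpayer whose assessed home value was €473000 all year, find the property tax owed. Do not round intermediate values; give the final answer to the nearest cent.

€1989.22

1 Jan – 1 Dec 2016: 336 days, exemption €415000 → (€473000 − €415000) × 2.25% × 336/366 = €1198.0328
2 Dec – 31 Dec 2016: 30 days, exemption €44000 → (€473000 − €44000) × 2.25% × 30/366 = €791.1885
Total = €1989.2213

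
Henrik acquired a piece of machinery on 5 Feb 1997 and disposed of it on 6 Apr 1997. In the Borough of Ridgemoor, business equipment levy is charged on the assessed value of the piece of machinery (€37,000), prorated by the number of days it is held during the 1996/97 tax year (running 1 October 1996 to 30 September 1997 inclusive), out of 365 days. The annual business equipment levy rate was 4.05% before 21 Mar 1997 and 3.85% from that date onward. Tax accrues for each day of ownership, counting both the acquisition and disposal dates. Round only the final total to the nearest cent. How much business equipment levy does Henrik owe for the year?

€246.99

5 Feb – 20 Mar 1997: 44 days at 4.05% → €37,000 × 4.05% × 44/365 = €180.6411
21 Mar – 6 Apr 1997: 17 days at 3.85% → €37,000 × 3.85% × 17/365 = €66.3466
Total = €246.9877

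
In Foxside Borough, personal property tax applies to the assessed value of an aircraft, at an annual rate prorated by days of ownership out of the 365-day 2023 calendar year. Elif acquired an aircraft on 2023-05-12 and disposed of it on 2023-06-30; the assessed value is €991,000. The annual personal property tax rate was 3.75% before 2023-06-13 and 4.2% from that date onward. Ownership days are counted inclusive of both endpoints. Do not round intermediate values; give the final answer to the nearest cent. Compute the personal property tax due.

2023-05-12 to 2023-06-12: 32 days at 3.75% → €991,000 × 3.75% × 32/365 = €3,258.0822
2023-06-13 to 2023-06-30: 18 days at 4.2% → €991,000 × 4.2% × 18/365 = €2,052.5918
Total = €5,310.6740

€5,310.67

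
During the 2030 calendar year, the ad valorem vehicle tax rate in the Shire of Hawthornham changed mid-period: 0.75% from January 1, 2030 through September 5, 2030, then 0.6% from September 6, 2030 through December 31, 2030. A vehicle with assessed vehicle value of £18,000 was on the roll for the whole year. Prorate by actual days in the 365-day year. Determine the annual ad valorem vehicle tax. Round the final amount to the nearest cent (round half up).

£126.35

January 1 – September 5, 2030: 248 days at 0.75% → £18,000 × 0.75% × 248/365 = £91.7260
September 6 – December 31, 2030: 117 days at 0.6% → £18,000 × 0.6% × 117/365 = £34.6192
Total = £126.3452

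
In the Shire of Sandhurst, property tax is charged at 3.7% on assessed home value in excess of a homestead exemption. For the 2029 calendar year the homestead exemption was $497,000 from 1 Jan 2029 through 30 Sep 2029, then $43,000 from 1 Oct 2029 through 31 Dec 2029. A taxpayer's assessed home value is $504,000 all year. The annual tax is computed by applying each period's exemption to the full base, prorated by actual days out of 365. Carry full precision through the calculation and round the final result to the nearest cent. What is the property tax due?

$4,493.02

1 Jan – 30 Sep 2029: 273 days, exemption $497,000 → ($504,000 − $497,000) × 3.7% × 273/365 = $193.7178
1 Oct – 31 Dec 2029: 92 days, exemption $43,000 → ($504,000 − $43,000) × 3.7% × 92/365 = $4,299.2986
Total = $4,493.0164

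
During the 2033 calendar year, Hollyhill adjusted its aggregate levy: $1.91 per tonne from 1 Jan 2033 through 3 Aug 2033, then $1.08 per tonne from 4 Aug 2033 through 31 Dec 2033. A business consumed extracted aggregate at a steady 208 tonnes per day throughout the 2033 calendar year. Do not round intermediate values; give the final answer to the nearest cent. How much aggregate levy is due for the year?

$119111.20

1 Jan – 3 Aug 2033: 215 days × 208 tonnes/day = 44,720 tonnes at $1.91/tonne → $85415.20
4 Aug – 31 Dec 2033: 150 days × 208 tonnes/day = 31,200 tonnes at $1.08/tonne → $33696.00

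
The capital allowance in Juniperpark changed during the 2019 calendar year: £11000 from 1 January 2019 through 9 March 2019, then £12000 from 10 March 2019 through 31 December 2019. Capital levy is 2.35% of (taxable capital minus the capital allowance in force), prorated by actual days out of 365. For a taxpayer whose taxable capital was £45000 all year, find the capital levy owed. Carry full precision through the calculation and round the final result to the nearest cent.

1 January – 9 March 2019: 68 days, exemption £11000 → (£45000 − £11000) × 2.35% × 68/365 = £148.8548
10 March – 31 December 2019: 297 days, exemption £12000 → (£45000 − £12000) × 2.35% × 297/365 = £631.0233
Total = £779.8781

£779.88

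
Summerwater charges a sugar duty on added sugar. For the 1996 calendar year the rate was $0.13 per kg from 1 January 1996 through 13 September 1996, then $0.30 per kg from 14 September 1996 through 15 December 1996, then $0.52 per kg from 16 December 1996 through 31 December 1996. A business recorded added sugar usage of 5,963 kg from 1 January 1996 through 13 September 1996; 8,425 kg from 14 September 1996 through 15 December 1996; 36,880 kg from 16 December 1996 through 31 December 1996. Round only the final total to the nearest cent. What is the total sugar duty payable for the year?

1 January – 13 September 1996: 5,963 kg at $0.13/kg → $775.19
14 September – 15 December 1996: 8,425 kg at $0.30/kg → $2,527.50
16 December – 31 December 1996: 36,880 kg at $0.52/kg → $19,177.60

$22,480.29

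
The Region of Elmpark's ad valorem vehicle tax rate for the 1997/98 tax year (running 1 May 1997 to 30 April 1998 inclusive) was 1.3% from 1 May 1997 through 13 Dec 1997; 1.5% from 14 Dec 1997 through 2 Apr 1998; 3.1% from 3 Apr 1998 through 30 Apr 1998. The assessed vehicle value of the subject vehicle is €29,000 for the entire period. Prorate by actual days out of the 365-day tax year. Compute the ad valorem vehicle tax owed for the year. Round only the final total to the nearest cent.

€434.52

1 May – 13 Dec 1997: 227 days at 1.3% → €29,000 × 1.3% × 227/365 = €234.4630
14 Dec 1997 – 2 Apr 1998: 110 days at 1.5% → €29,000 × 1.5% × 110/365 = €131.0959
3 Apr – 30 Apr 1998: 28 days at 3.1% → €29,000 × 3.1% × 28/365 = €68.9644
Total = €434.5233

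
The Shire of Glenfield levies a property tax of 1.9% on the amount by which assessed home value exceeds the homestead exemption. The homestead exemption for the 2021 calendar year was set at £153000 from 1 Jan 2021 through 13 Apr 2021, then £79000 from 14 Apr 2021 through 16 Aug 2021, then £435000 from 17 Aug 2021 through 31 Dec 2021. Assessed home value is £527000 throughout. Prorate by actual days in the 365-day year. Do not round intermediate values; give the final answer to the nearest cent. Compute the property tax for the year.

1 Jan – 13 Apr 2021: 103 days, exemption £153000 → (£527000 − £153000) × 1.9% × 103/365 = £2005.2548
14 Apr – 16 Aug 2021: 125 days, exemption £79000 → (£527000 − £79000) × 1.9% × 125/365 = £2915.0685
17 Aug – 31 Dec 2021: 137 days, exemption £435000 → (£527000 − £435000) × 1.9% × 137/365 = £656.0986
Total = £5576.4219

£5576.42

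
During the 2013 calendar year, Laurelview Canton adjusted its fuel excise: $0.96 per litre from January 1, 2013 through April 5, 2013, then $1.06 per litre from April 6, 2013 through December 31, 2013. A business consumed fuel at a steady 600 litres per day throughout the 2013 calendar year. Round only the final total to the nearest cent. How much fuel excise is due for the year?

$226,440.00

January 1 – April 5, 2013: 95 days × 600 litres/day = 57,000 litres at $0.96/litre → $54,720.00
April 6 – December 31, 2013: 270 days × 600 litres/day = 162,000 litres at $1.06/litre → $171,720.00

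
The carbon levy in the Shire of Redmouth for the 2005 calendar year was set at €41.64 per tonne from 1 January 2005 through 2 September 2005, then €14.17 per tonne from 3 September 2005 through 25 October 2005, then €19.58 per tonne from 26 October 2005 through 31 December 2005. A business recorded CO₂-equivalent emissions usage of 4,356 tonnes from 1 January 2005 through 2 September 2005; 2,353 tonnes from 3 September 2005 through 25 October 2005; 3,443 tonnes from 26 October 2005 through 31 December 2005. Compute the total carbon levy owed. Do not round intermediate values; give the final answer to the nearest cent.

€282,139.79

1 January – 2 September 2005: 4,356 tonnes at €41.64/tonne → €181,383.84
3 September – 25 October 2005: 2,353 tonnes at €14.17/tonne → €33,342.01
26 October – 31 December 2005: 3,443 tonnes at €19.58/tonne → €67,413.94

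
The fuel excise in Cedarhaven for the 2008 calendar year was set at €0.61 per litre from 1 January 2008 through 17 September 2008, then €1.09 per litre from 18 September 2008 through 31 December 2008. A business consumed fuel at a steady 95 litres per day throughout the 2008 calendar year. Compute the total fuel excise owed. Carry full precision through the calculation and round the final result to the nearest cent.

1 January – 17 September 2008: 261 days × 95 litres/day = 24,795 litres at €0.61/litre → €15,124.95
18 September – 31 December 2008: 105 days × 95 litres/day = 9,975 litres at €1.09/litre → €10,872.75

€25,997.70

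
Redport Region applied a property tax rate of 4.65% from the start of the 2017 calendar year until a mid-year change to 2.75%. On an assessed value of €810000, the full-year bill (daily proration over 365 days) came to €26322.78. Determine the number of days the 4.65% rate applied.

Let d = days at the first rate; then 365 − d days at the second rate.
€810000 × [4.65%·d + 2.75%·(365−d)] / 365 = €26322.78
Solving gives d = 96, so the new rate took effect on 7 Apr 2017.

96 days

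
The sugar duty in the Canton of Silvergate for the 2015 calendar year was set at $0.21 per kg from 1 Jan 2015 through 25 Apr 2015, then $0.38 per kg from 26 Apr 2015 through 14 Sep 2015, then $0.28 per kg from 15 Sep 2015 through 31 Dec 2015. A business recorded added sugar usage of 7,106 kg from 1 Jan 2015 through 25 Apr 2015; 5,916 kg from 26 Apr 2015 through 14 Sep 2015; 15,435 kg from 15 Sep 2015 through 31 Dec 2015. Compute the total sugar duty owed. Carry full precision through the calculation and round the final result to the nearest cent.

1 Jan – 25 Apr 2015: 7,106 kg at $0.21/kg → $1,492.26
26 Apr – 14 Sep 2015: 5,916 kg at $0.38/kg → $2,248.08
15 Sep – 31 Dec 2015: 15,435 kg at $0.28/kg → $4,321.80

$8,062.14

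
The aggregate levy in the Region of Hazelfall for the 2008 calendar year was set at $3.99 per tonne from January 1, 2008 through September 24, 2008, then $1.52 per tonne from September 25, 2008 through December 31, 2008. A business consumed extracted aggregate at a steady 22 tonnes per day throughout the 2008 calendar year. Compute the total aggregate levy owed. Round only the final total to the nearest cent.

January 1 – September 24, 2008: 268 days × 22 tonnes/day = 5,896 tonnes at $3.99/tonne → $23525.04
September 25 – December 31, 2008: 98 days × 22 tonnes/day = 2,156 tonnes at $1.52/tonne → $3277.12

$26802.16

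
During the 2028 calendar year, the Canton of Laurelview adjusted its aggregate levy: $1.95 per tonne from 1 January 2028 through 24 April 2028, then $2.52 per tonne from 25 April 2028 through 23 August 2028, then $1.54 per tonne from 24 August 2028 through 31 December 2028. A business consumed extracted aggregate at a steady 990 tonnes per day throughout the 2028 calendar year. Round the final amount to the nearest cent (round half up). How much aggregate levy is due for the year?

1 January – 24 April 2028: 115 days × 990 tonnes/day = 113,850 tonnes at $1.95/tonne → $222,007.50
25 April – 23 August 2028: 121 days × 990 tonnes/day = 119,790 tonnes at $2.52/tonne → $301,870.80
24 August – 31 December 2028: 130 days × 990 tonnes/day = 128,700 tonnes at $1.54/tonne → $198,198.00

$722,076.30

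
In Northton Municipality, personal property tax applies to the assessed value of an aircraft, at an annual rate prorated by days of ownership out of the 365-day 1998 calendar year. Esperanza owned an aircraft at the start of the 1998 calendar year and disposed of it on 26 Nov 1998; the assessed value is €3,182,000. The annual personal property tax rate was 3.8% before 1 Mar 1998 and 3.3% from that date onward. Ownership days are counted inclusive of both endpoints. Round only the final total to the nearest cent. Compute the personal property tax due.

€97,508.68

1 Jan – 28 Feb 1998: 59 days at 3.8% → €3,182,000 × 3.8% × 59/365 = €19,545.3260
1 Mar – 26 Nov 1998: 271 days at 3.3% → €3,182,000 × 3.3% × 271/365 = €77,963.3589
Total = €97,508.6849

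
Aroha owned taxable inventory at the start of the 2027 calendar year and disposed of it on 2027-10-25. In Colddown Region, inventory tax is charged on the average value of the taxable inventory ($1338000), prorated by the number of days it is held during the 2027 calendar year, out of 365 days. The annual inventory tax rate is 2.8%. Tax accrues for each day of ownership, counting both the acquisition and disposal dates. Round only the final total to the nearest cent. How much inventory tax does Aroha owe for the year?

Days held (2027-01-01 to 2027-10-25): 298 out of 365
Tax = $1338000 × 2.8% × 298/365 = $30587.0466

$30587.05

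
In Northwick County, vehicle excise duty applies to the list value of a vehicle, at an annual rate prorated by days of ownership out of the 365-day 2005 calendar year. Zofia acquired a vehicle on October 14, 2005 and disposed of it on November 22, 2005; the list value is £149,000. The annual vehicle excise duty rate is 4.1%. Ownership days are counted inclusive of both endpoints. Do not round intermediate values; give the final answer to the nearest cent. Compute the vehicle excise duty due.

£669.48

Days held (October 14 – November 22, 2005): 40 out of 365
Tax = £149,000 × 4.1% × 40/365 = £669.4795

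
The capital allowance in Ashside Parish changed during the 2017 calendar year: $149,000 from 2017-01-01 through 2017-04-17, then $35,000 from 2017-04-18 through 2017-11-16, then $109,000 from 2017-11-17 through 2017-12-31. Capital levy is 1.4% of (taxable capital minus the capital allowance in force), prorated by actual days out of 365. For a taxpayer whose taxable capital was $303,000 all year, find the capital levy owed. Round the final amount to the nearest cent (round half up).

$3,156.41

2017-01-01 to 2017-04-17: 107 days, exemption $149,000 → ($303,000 − $149,000) × 1.4% × 107/365 = $632.0329
2017-04-18 to 2017-11-16: 213 days, exemption $35,000 → ($303,000 − $35,000) × 1.4% × 213/365 = $2,189.5233
2017-11-17 to 2017-12-31: 45 days, exemption $109,000 → ($303,000 − $109,000) × 1.4% × 45/365 = $334.8493
Total = $3,156.4055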